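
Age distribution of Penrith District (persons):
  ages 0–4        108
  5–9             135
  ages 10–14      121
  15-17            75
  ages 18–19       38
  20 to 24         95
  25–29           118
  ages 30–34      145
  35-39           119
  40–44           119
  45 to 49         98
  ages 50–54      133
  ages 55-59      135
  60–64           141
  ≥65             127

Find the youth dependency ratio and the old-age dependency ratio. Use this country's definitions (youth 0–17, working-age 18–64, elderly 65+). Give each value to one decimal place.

0–17: 108 + 135 + 121 + 75 = 439
18–64: 38 + 95 + 118 + 145 + 119 + 119 + 98 + 133 + 135 + 141 = 1141
65+: 127
Youth dependency ratio = 439 / 1141 × 100 = 38.5
Old-age dependency ratio = 127 / 1141 × 100 = 11.1

Youth dependency ratio: 38.5
Old-age dependency ratio: 11.1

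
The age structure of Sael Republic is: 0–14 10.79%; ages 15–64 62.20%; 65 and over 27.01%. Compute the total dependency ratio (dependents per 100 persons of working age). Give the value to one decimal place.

Total dependency ratio = (10.79 + 27.01) / 62.20 × 100 = 37.80 / 62.20 × 100 = 60.8

Total dependency ratio: 60.8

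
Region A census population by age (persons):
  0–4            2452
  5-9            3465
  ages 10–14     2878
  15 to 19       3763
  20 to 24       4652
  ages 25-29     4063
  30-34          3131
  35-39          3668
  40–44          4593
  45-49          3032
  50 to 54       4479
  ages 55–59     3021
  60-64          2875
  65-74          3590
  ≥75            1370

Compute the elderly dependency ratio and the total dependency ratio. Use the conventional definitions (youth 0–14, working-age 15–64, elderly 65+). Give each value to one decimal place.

0–14: 2452 + 3465 + 2878 = 8795
15–64: 3763 + 4652 + 4063 + 3131 + 3668 + 4593 + 3032 + 4479 + 3021 + 2875 = 37277
65+: 3590 + 1370 = 4960
Old-age dependency ratio = 4960 / 37277 × 100 = 13.3
Total dependency ratio = (8795 + 4960) / 37277 × 100 = 13755 / 37277 × 100 = 36.9

Old-age dependency ratio: 13.3
Total dependency ratio: 36.9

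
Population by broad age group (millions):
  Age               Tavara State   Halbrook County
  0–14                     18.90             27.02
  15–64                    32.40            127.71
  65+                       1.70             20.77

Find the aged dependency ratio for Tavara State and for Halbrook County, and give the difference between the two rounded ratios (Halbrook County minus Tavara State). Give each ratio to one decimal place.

Tavara State: 1.70 / 32.40 × 100 = 5.2
Halbrook County: 20.77 / 127.71 × 100 = 16.3

Tavara State: 5.2
Halbrook County: 16.3
Difference: +11.1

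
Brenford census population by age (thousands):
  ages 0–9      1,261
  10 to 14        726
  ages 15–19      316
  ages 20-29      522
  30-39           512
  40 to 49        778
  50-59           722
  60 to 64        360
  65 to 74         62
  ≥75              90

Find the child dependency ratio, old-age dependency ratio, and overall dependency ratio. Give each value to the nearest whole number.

0–14: 1,261 + 726 = 1,987
15–64: 316 + 522 + 512 + 778 + 722 + 360 = 3,210
65+: 62 + 90 = 152
Youth dependency ratio = 1,987 / 3,210 × 100 = 62
Old-age dependency ratio = 152 / 3,210 × 100 = 5
Total dependency ratio = (1,987 + 152) / 3,210 × 100 = 2,139 / 3,210 × 100 = 67

Youth dependency ratio: 62
Old-age dependency ratio: 5
Total dependency ratio: 67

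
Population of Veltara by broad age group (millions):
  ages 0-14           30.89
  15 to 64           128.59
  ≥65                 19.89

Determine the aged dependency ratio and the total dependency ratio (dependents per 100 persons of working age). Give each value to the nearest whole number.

Old-age dependency ratio = 19.89 / 128.59 × 100 = 15
Total dependency ratio = (30.89 + 19.89) / 128.59 × 100 = 50.78 / 128.59 × 100 = 39

Old-age dependency ratio: 15
Total dependency ratio: 39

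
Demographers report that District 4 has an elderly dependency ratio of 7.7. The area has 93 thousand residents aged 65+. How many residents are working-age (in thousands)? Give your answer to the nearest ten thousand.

Old-age dependency ratio = elderly / working-age × 100
7.7 = 93 / W × 100
⇒ 1,210

Working-age: 1,210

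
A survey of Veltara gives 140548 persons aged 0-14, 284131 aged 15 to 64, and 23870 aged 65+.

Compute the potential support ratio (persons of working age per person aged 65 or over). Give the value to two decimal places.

Potential support ratio = 284131 / 23870 = 11.90

Potential support ratio: 11.90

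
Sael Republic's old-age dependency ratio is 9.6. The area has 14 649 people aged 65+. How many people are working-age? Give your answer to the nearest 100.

Working-age: 152 600

Old-age dependency ratio = elderly / working-age × 100
9.6 = 14 649 / W × 100
⇒ 152 600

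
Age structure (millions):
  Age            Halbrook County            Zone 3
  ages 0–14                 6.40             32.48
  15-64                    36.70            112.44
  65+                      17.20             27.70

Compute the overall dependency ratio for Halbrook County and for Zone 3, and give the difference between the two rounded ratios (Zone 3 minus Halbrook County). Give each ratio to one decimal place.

Halbrook County: 64.3
Zone 3: 53.5
Difference: -10.8

Halbrook County: (6.40 + 17.20) / 36.70 × 100 = 23.60 / 36.70 × 100 = 64.3
Zone 3: (32.48 + 27.70) / 112.44 × 100 = 60.18 / 112.44 × 100 = 53.5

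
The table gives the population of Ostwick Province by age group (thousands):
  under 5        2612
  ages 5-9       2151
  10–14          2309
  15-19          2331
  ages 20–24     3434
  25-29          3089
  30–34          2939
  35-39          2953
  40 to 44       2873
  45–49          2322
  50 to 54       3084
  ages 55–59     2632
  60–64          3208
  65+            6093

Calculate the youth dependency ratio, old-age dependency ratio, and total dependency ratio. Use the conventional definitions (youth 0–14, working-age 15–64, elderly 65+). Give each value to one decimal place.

0–14: 2612 + 2151 + 2309 = 7072
15–64: 2331 + 3434 + 3089 + 2939 + 2953 + 2873 + 2322 + 3084 + 2632 + 3208 = 28865
65+: 6093
Youth dependency ratio = 7072 / 28865 × 100 = 24.5
Old-age dependency ratio = 6093 / 28865 × 100 = 21.1
Total dependency ratio = (7072 + 6093) / 28865 × 100 = 13165 / 28865 × 100 = 45.6

Youth dependency ratio: 24.5
Old-age dependency ratio: 21.1
Total dependency ratio: 45.6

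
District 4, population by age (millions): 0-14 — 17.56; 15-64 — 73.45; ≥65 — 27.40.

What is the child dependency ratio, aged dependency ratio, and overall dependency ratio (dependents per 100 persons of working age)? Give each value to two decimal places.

Youth dependency ratio = 17.56 / 73.45 × 100 = 23.91
Old-age dependency ratio = 27.40 / 73.45 × 100 = 37.30
Total dependency ratio = (17.56 + 27.40) / 73.45 × 100 = 44.96 / 73.45 × 100 = 61.21

Youth dependency ratio: 23.91
Old-age dependency ratio: 37.30
Total dependency ratio: 61.21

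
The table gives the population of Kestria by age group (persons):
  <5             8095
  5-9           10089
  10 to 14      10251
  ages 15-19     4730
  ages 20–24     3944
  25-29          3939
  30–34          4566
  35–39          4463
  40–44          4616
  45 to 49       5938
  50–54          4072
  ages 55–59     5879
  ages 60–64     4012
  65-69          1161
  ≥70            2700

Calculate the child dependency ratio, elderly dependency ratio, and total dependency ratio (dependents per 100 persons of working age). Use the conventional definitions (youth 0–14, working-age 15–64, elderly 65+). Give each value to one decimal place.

Youth dependency ratio: 61.6
Old-age dependency ratio: 8.4
Total dependency ratio: 70.0

0–14: 8095 + 10089 + 10251 = 28435
15–64: 4730 + 3944 + 3939 + 4566 + 4463 + 4616 + 5938 + 4072 + 5879 + 4012 = 46159
65+: 1161 + 2700 = 3861
Youth dependency ratio = 28435 / 46159 × 100 = 61.6
Old-age dependency ratio = 3861 / 46159 × 100 = 8.4
Total dependency ratio = (28435 + 3861) / 46159 × 100 = 32296 / 46159 × 100 = 70.0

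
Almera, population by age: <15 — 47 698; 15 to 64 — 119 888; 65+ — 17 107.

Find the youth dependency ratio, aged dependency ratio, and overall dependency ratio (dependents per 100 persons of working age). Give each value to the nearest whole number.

Youth dependency ratio: 40
Old-age dependency ratio: 14
Total dependency ratio: 54

Youth dependency ratio = 47 698 / 119 888 × 100 = 40
Old-age dependency ratio = 17 107 / 119 888 × 100 = 14
Total dependency ratio = (47 698 + 17 107) / 119 888 × 100 = 64 805 / 119 888 × 100 = 54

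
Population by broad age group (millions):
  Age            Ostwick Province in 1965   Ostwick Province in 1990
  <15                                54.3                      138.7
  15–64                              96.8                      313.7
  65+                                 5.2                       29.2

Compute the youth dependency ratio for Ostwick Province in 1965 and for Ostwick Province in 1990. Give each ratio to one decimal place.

Ostwick Province in 1965: 54.3 / 96.8 × 100 = 56.1
Ostwick Province in 1990: 138.7 / 313.7 × 100 = 44.2

Ostwick Province in 1965: 56.1
Ostwick Province in 1990: 44.2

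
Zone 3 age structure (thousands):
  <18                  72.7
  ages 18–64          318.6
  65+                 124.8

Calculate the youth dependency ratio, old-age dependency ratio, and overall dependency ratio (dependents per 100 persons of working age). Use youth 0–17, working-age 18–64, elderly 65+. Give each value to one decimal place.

Youth dependency ratio: 22.8
Old-age dependency ratio: 39.2
Total dependency ratio: 62.0

Youth dependency ratio = 72.7 / 318.6 × 100 = 22.8
Old-age dependency ratio = 124.8 / 318.6 × 100 = 39.2
Total dependency ratio = (72.7 + 124.8) / 318.6 × 100 = 197.5 / 318.6 × 100 = 62.0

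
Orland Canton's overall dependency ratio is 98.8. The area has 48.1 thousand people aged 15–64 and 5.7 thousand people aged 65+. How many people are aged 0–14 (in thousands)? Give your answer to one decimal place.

Total dependency ratio = (youth + elderly) / working-age × 100
98.8 = (Y + 5.7) / 48.1 × 100
⇒ 41.8

Aged 0–14: 41.8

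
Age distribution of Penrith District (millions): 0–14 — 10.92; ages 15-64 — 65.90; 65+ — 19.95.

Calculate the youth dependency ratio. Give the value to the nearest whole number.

Youth dependency ratio: 17

Youth dependency ratio = 10.92 / 65.90 × 100 = 17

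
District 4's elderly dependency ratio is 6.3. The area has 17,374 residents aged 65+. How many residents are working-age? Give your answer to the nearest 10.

Old-age dependency ratio = elderly / working-age × 100
6.3 = 17,374 / W × 100
⇒ 275,780

Working-age: 275,780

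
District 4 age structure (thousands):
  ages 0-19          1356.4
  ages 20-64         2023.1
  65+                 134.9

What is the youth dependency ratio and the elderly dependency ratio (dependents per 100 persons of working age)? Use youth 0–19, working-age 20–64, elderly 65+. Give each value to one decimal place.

Youth dependency ratio: 67.0
Old-age dependency ratio: 6.7

Youth dependency ratio = 1356.4 / 2023.1 × 100 = 67.0
Old-age dependency ratio = 134.9 / 2023.1 × 100 = 6.7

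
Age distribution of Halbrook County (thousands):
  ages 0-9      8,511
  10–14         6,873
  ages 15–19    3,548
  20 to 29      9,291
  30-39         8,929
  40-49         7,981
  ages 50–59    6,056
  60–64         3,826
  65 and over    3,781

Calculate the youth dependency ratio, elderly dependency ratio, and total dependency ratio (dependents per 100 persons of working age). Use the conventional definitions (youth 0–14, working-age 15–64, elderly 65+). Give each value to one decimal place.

Youth dependency ratio: 38.8
Old-age dependency ratio: 9.5
Total dependency ratio: 48.4

0–14: 8,511 + 6,873 = 15,384
15–64: 3,548 + 9,291 + 8,929 + 7,981 + 6,056 + 3,826 = 39,631
65+: 3,781
Youth dependency ratio = 15,384 / 39,631 × 100 = 38.8
Old-age dependency ratio = 3,781 / 39,631 × 100 = 9.5
Total dependency ratio = (15,384 + 3,781) / 39,631 × 100 = 19,165 / 39,631 × 100 = 48.4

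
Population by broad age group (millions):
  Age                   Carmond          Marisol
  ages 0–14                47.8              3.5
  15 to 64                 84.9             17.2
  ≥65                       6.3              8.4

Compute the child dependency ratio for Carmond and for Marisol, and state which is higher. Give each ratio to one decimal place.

Carmond: 47.8 / 84.9 × 100 = 56.3
Marisol: 3.5 / 17.2 × 100 = 20.3

Carmond: 56.3
Marisol: 20.3
Higher: Carmond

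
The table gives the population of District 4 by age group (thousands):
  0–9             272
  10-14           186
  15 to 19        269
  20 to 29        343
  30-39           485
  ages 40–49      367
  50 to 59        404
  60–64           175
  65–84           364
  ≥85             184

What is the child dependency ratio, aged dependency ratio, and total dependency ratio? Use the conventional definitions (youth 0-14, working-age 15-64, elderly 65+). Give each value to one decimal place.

0–14: 272 + 186 = 458
15–64: 269 + 343 + 485 + 367 + 404 + 175 = 2,043
65+: 364 + 184 = 548
Youth dependency ratio = 458 / 2,043 × 100 = 22.4
Old-age dependency ratio = 548 / 2,043 × 100 = 26.8
Total dependency ratio = (458 + 548) / 2,043 × 100 = 1,006 / 2,043 × 100 = 49.2

Youth dependency ratio: 22.4
Old-age dependency ratio: 26.8
Total dependency ratio: 49.2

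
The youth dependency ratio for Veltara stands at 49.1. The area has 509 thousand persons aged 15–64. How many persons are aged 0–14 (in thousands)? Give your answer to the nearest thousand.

Aged 0–14: 250

Youth dependency ratio = youth / working-age × 100
49.1 = Y / 509 × 100
⇒ 250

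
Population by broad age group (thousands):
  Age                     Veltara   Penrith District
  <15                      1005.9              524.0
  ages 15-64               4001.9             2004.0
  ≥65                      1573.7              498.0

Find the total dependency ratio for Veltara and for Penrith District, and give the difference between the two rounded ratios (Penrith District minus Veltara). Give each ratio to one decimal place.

Veltara: (1005.9 + 1573.7) / 4001.9 × 100 = 2579.6 / 4001.9 × 100 = 64.5
Penrith District: (524.0 + 498.0) / 2004.0 × 100 = 1022.0 / 2004.0 × 100 = 51.0

Veltara: 64.5
Penrith District: 51.0
Difference: -13.5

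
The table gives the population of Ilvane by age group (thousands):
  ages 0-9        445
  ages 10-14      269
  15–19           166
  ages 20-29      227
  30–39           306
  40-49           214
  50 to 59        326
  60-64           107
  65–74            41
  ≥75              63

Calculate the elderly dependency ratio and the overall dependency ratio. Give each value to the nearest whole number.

0–14: 445 + 269 = 714
15–64: 166 + 227 + 306 + 214 + 326 + 107 = 1346
65+: 41 + 63 = 104
Old-age dependency ratio = 104 / 1346 × 100 = 8
Total dependency ratio = (714 + 104) / 1346 × 100 = 818 / 1346 × 100 = 61

Old-age dependency ratio: 8
Total dependency ratio: 61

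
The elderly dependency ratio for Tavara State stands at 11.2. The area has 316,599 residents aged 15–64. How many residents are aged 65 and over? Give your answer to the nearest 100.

Old-age dependency ratio = elderly / working-age × 100
11.2 = E / 316,599 × 100
⇒ 35,500

Aged 65 and over: 35,500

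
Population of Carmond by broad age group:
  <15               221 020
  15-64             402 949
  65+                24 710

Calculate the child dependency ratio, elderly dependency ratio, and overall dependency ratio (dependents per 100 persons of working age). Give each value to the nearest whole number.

Youth dependency ratio = 221 020 / 402 949 × 100 = 55
Old-age dependency ratio = 24 710 / 402 949 × 100 = 6
Total dependency ratio = (221 020 + 24 710) / 402 949 × 100 = 245 730 / 402 949 × 100 = 61

Youth dependency ratio: 55
Old-age dependency ratio: 6
Total dependency ratio: 61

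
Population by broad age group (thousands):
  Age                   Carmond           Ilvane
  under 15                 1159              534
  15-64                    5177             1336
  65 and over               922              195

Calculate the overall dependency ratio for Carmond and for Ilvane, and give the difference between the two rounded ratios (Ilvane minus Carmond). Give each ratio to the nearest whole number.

Carmond: 40
Ilvane: 55
Difference: +15

Carmond: (1159 + 922) / 5177 × 100 = 2081 / 5177 × 100 = 40
Ilvane: (534 + 195) / 1336 × 100 = 729 / 1336 × 100 = 55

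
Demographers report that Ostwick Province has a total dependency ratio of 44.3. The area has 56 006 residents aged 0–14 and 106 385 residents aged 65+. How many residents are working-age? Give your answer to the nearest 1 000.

Total dependency ratio = (youth + elderly) / working-age × 100
44.3 = (56 006 + 106 385) / W × 100
⇒ 367 000

Working-age: 367 000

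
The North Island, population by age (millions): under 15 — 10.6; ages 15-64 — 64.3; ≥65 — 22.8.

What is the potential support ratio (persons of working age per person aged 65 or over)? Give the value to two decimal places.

Potential support ratio: 2.82

Potential support ratio = 64.3 / 22.8 = 2.82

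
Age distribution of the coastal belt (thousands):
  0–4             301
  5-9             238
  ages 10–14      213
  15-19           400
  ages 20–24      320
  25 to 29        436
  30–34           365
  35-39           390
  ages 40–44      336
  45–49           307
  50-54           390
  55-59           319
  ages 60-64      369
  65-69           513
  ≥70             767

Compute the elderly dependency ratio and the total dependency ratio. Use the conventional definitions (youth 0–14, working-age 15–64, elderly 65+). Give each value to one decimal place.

0–14: 301 + 238 + 213 = 752
15–64: 400 + 320 + 436 + 365 + 390 + 336 + 307 + 390 + 319 + 369 = 3632
65+: 513 + 767 = 1280
Old-age dependency ratio = 1280 / 3632 × 100 = 35.2
Total dependency ratio = (752 + 1280) / 3632 × 100 = 2032 / 3632 × 100 = 55.9

Old-age dependency ratio: 35.2
Total dependency ratio: 55.9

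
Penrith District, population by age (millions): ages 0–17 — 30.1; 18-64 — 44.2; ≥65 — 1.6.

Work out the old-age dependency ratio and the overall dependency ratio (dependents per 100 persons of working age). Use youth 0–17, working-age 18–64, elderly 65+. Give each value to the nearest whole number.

Old-age dependency ratio: 4
Total dependency ratio: 72

Old-age dependency ratio = 1.6 / 44.2 × 100 = 4
Total dependency ratio = (30.1 + 1.6) / 44.2 × 100 = 31.7 / 44.2 × 100 = 72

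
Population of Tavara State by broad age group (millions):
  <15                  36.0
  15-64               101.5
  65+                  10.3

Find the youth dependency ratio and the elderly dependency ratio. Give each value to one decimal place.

Youth dependency ratio: 35.5
Old-age dependency ratio: 10.1

Youth dependency ratio = 36.0 / 101.5 × 100 = 35.5
Old-age dependency ratio = 10.3 / 101.5 × 100 = 10.1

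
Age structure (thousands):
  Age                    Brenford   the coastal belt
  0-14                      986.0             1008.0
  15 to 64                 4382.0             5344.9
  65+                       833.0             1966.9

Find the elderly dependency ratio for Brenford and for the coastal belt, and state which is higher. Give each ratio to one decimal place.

Brenford: 19.0
the coastal belt: 36.8
Higher: the coastal belt

Brenford: 833.0 / 4382.0 × 100 = 19.0
the coastal belt: 1966.9 / 5344.9 × 100 = 36.8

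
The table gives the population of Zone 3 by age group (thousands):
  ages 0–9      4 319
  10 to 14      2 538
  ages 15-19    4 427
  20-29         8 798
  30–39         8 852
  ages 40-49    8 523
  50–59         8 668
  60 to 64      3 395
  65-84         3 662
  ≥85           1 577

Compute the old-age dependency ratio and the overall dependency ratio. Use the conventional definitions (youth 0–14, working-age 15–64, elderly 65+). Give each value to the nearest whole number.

Old-age dependency ratio: 12
Total dependency ratio: 28

0–14: 4 319 + 2 538 = 6 857
15–64: 4 427 + 8 798 + 8 852 + 8 523 + 8 668 + 3 395 = 42 663
65+: 3 662 + 1 577 = 5 239
Old-age dependency ratio = 5 239 / 42 663 × 100 = 12
Total dependency ratio = (6 857 + 5 239) / 42 663 × 100 = 12 096 / 42 663 × 100 = 28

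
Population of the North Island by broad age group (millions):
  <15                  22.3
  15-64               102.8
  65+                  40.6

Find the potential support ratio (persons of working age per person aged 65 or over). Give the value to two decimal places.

Potential support ratio = 102.8 / 40.6 = 2.53

Potential support ratio: 2.53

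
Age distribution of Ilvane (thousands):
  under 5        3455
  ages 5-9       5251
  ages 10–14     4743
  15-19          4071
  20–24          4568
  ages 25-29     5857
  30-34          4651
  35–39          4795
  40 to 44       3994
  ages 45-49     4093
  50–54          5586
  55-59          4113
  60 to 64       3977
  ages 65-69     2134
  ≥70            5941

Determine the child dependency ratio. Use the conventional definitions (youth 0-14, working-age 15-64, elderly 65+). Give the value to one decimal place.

0–14: 3455 + 5251 + 4743 = 13449
15–64: 4071 + 4568 + 5857 + 4651 + 4795 + 3994 + 4093 + 5586 + 4113 + 3977 = 45705
65+: 2134 + 5941 = 8075
Youth dependency ratio = 13449 / 45705 × 100 = 29.4

Youth dependency ratio: 29.4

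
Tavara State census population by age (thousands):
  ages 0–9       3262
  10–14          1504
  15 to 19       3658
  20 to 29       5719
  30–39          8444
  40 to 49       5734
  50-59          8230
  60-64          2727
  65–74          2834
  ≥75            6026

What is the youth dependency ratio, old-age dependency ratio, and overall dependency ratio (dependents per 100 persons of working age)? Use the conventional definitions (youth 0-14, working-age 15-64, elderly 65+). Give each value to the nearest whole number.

0–14: 3262 + 1504 = 4766
15–64: 3658 + 5719 + 8444 + 5734 + 8230 + 2727 = 34512
65+: 2834 + 6026 = 8860
Youth dependency ratio = 4766 / 34512 × 100 = 14
Old-age dependency ratio = 8860 / 34512 × 100 = 26
Total dependency ratio = (4766 + 8860) / 34512 × 100 = 13626 / 34512 × 100 = 39

Youth dependency ratio: 14
Old-age dependency ratio: 26
Total dependency ratio: 39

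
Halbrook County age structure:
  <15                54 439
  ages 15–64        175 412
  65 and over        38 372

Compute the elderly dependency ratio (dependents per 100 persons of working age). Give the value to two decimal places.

Old-age dependency ratio: 21.88

Old-age dependency ratio = 38 372 / 175 412 × 100 = 21.88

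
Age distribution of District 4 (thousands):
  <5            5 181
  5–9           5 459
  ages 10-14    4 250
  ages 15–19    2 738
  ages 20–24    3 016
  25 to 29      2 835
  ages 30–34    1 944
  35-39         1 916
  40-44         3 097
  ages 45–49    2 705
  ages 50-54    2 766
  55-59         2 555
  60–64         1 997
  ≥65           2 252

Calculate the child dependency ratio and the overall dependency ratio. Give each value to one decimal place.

0–14: 5 181 + 5 459 + 4 250 = 14 890
15–64: 2 738 + 3 016 + 2 835 + 1 944 + 1 916 + 3 097 + 2 705 + 2 766 + 2 555 + 1 997 = 25 569
65+: 2 252
Youth dependency ratio = 14 890 / 25 569 × 100 = 58.2
Total dependency ratio = (14 890 + 2 252) / 25 569 × 100 = 17 142 / 25 569 × 100 = 67.0

Youth dependency ratio: 58.2
Total dependency ratio: 67.0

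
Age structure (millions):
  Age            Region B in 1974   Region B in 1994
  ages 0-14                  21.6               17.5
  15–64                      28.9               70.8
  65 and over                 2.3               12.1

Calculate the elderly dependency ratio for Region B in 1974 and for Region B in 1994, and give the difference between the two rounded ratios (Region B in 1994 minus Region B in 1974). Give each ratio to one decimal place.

Region B in 1974: 2.3 / 28.9 × 100 = 8.0
Region B in 1994: 12.1 / 70.8 × 100 = 17.1

Region B in 1974: 8.0
Region B in 1994: 17.1
Difference: +9.1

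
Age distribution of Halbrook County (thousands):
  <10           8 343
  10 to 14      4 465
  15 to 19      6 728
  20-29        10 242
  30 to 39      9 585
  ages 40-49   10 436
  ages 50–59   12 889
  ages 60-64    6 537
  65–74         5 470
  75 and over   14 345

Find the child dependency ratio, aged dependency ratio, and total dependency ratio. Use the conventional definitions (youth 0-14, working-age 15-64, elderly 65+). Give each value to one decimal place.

0–14: 8 343 + 4 465 = 12 808
15–64: 6 728 + 10 242 + 9 585 + 10 436 + 12 889 + 6 537 = 56 417
65+: 5 470 + 14 345 = 19 815
Youth dependency ratio = 12 808 / 56 417 × 100 = 22.7
Old-age dependency ratio = 19 815 / 56 417 × 100 = 35.1
Total dependency ratio = (12 808 + 19 815) / 56 417 × 100 = 32 623 / 56 417 × 100 = 57.8

Youth dependency ratio: 22.7
Old-age dependency ratio: 35.1
Total dependency ratio: 57.8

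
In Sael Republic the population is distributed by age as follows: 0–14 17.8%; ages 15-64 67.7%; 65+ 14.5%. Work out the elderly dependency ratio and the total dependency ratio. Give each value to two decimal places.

Old-age dependency ratio = 14.5 / 67.7 × 100 = 21.42
Total dependency ratio = (17.8 + 14.5) / 67.7 × 100 = 32.3 / 67.7 × 100 = 47.71

Old-age dependency ratio: 21.42
Total dependency ratio: 47.71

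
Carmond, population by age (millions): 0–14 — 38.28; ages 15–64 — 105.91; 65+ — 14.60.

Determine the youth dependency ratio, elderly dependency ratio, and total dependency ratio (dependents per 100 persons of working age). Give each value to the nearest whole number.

Youth dependency ratio = 38.28 / 105.91 × 100 = 36
Old-age dependency ratio = 14.60 / 105.91 × 100 = 14
Total dependency ratio = (38.28 + 14.60) / 105.91 × 100 = 52.88 / 105.91 × 100 = 50

Youth dependency ratio: 36
Old-age dependency ratio: 14
Total dependency ratio: 50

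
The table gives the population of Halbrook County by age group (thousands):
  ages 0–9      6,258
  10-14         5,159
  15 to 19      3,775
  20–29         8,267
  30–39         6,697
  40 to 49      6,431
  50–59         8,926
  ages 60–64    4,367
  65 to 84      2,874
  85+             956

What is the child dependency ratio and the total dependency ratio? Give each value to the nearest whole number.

0–14: 6,258 + 5,159 = 11,417
15–64: 3,775 + 8,267 + 6,697 + 6,431 + 8,926 + 4,367 = 38,463
65+: 2,874 + 956 = 3,830
Youth dependency ratio = 11,417 / 38,463 × 100 = 30
Total dependency ratio = (11,417 + 3,830) / 38,463 × 100 = 15,247 / 38,463 × 100 = 40

Youth dependency ratio: 30
Total dependency ratio: 40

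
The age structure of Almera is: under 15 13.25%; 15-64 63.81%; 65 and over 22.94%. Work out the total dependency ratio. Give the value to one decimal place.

Total dependency ratio: 56.7

Total dependency ratio = (13.25 + 22.94) / 63.81 × 100 = 36.19 / 63.81 × 100 = 56.7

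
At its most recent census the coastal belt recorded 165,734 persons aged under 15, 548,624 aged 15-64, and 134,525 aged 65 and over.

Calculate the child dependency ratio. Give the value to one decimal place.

Youth dependency ratio: 30.2

Youth dependency ratio = 165,734 / 548,624 × 100 = 30.2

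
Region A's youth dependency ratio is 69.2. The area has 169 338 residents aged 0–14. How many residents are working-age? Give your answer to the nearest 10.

Working-age: 244 710

Youth dependency ratio = youth / working-age × 100
69.2 = 169 338 / W × 100
⇒ 244 710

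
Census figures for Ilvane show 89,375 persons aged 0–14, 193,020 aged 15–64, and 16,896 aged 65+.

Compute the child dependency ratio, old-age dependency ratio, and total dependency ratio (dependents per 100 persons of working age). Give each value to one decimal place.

Youth dependency ratio: 46.3
Old-age dependency ratio: 8.8
Total dependency ratio: 55.1

Youth dependency ratio = 89,375 / 193,020 × 100 = 46.3
Old-age dependency ratio = 16,896 / 193,020 × 100 = 8.8
Total dependency ratio = (89,375 + 16,896) / 193,020 × 100 = 106,271 / 193,020 × 100 = 55.1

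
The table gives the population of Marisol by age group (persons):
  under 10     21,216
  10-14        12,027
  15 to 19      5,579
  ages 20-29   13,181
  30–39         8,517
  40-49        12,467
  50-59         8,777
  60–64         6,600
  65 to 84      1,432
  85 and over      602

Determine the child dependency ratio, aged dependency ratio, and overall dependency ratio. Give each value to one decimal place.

Youth dependency ratio: 60.3
Old-age dependency ratio: 3.7
Total dependency ratio: 64.0

0–14: 21,216 + 12,027 = 33,243
15–64: 5,579 + 13,181 + 8,517 + 12,467 + 8,777 + 6,600 = 55,121
65+: 1,432 + 602 = 2,034
Youth dependency ratio = 33,243 / 55,121 × 100 = 60.3
Old-age dependency ratio = 2,034 / 55,121 × 100 = 3.7
Total dependency ratio = (33,243 + 2,034) / 55,121 × 100 = 35,277 / 55,121 × 100 = 64.0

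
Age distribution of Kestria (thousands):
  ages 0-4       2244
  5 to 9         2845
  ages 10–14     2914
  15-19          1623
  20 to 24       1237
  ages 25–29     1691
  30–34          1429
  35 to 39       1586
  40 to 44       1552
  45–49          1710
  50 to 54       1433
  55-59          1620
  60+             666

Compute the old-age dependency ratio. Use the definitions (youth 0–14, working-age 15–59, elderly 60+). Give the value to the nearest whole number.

Old-age dependency ratio: 5

0–14: 2244 + 2845 + 2914 = 8003
15–59: 1623 + 1237 + 1691 + 1429 + 1586 + 1552 + 1710 + 1433 + 1620 = 13881
60+: 666
Old-age dependency ratio = 666 / 13881 × 100 = 5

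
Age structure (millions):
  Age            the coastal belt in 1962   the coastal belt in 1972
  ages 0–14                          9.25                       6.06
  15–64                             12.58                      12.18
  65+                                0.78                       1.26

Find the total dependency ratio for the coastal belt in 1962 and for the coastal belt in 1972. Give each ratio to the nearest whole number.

the coastal belt in 1962: 80
the coastal belt in 1972: 60

the coastal belt in 1962: (9.25 + 0.78) / 12.58 × 100 = 10.03 / 12.58 × 100 = 80
the coastal belt in 1972: (6.06 + 1.26) / 12.18 × 100 = 7.32 / 12.18 × 100 = 60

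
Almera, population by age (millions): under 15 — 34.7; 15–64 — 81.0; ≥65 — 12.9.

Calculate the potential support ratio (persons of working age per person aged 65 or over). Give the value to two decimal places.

Potential support ratio = 81.0 / 12.9 = 6.28

Potential support ratio: 6.28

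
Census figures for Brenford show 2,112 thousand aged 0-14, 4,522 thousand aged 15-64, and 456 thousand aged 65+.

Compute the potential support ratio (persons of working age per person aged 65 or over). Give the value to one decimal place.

Potential support ratio: 9.9

Potential support ratio = 4,522 / 456 = 9.9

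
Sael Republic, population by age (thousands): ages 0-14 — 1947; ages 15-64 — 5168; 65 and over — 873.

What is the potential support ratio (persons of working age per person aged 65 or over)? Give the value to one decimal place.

Potential support ratio = 5168 / 873 = 5.9

Potential support ratio: 5.9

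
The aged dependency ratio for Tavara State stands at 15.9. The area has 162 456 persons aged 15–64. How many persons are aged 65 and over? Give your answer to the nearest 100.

Old-age dependency ratio = elderly / working-age × 100
15.9 = E / 162 456 × 100
⇒ 25 800

Aged 65 and over: 25 800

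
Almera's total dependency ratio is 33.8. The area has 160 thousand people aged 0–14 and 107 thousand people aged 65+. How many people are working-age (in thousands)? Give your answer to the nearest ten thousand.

Total dependency ratio = (youth + elderly) / working-age × 100
33.8 = (160 + 107) / W × 100
⇒ 790

Working-age: 790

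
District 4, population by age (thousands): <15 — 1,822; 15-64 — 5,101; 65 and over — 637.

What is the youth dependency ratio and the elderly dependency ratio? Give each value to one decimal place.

Youth dependency ratio: 35.7
Old-age dependency ratio: 12.5

Youth dependency ratio = 1,822 / 5,101 × 100 = 35.7
Old-age dependency ratio = 637 / 5,101 × 100 = 12.5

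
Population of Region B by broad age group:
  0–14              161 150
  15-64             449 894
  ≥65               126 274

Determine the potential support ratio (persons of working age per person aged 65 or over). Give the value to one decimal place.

Potential support ratio: 3.6

Potential support ratio = 449 894 / 126 274 = 3.6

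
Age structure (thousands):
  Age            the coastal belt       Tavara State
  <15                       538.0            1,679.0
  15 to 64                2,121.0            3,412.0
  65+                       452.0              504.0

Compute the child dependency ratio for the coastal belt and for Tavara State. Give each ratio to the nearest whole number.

the coastal belt: 538.0 / 2,121.0 × 100 = 25
Tavara State: 1,679.0 / 3,412.0 × 100 = 49

the coastal belt: 25
Tavara State: 49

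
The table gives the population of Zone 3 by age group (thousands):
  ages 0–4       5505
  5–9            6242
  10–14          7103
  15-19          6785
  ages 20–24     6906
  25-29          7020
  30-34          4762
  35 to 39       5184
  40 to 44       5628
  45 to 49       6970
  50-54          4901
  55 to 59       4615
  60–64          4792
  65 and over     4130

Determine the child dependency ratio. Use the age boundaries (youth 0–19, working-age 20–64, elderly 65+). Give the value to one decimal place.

0–19: 5505 + 6242 + 7103 + 6785 = 25635
20–64: 6906 + 7020 + 4762 + 5184 + 5628 + 6970 + 4901 + 4615 + 4792 = 50778
65+: 4130
Youth dependency ratio = 25635 / 50778 × 100 = 50.5

Youth dependency ratio: 50.5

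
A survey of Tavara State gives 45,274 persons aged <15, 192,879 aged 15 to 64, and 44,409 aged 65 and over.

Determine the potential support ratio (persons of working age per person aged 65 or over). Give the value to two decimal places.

Potential support ratio: 4.34

Potential support ratio = 192,879 / 44,409 = 4.34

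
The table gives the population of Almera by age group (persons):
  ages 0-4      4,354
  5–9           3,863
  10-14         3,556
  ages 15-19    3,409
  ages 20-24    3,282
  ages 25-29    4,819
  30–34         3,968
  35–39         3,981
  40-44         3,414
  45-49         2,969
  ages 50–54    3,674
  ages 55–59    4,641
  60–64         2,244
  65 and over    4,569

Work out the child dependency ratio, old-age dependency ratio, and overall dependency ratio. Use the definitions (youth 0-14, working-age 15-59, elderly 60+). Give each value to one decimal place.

Youth dependency ratio: 34.5
Old-age dependency ratio: 19.9
Total dependency ratio: 54.4

0–14: 4,354 + 3,863 + 3,556 = 11,773
15–59: 3,409 + 3,282 + 4,819 + 3,968 + 3,981 + 3,414 + 2,969 + 3,674 + 4,641 = 34,157
60+: 2,244 + 4,569 = 6,813
Youth dependency ratio = 11,773 / 34,157 × 100 = 34.5
Old-age dependency ratio = 6,813 / 34,157 × 100 = 19.9
Total dependency ratio = (11,773 + 6,813) / 34,157 × 100 = 18,586 / 34,157 × 100 = 54.4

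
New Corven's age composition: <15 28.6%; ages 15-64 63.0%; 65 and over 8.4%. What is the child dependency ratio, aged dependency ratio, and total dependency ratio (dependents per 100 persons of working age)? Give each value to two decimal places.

Youth dependency ratio: 45.40
Old-age dependency ratio: 13.33
Total dependency ratio: 58.73

Youth dependency ratio = 28.6 / 63.0 × 100 = 45.40
Old-age dependency ratio = 8.4 / 63.0 × 100 = 13.33
Total dependency ratio = (28.6 + 8.4) / 63.0 × 100 = 37.0 / 63.0 × 100 = 58.73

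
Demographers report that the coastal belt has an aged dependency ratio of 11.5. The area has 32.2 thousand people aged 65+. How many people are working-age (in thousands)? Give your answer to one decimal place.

Old-age dependency ratio = elderly / working-age × 100
11.5 = 32.2 / W × 100
⇒ 280.0

Working-age: 280.0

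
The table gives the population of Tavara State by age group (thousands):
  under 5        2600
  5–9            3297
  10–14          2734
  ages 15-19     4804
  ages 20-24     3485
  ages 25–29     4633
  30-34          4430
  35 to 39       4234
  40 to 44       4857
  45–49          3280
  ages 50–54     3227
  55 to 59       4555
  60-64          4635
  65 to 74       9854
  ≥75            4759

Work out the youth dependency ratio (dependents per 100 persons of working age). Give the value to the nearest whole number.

0–14: 2600 + 3297 + 2734 = 8631
15–64: 4804 + 3485 + 4633 + 4430 + 4234 + 4857 + 3280 + 3227 + 4555 + 4635 = 42140
65+: 9854 + 4759 = 14613
Youth dependency ratio = 8631 / 42140 × 100 = 20

Youth dependency ratio: 20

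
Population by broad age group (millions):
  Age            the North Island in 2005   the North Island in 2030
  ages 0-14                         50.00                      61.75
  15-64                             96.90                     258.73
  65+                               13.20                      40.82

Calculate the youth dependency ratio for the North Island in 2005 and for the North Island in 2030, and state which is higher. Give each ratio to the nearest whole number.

the North Island in 2005: 50.00 / 96.90 × 100 = 52
the North Island in 2030: 61.75 / 258.73 × 100 = 24

the North Island in 2005: 52
the North Island in 2030: 24
Higher: the North Island in 2005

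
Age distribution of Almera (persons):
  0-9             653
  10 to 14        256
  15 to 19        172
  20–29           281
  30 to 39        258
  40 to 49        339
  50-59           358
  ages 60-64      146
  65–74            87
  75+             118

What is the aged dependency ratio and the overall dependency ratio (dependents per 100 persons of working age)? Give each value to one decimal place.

0–14: 653 + 256 = 909
15–64: 172 + 281 + 258 + 339 + 358 + 146 = 1,554
65+: 87 + 118 = 205
Old-age dependency ratio = 205 / 1,554 × 100 = 13.2
Total dependency ratio = (909 + 205) / 1,554 × 100 = 1,114 / 1,554 × 100 = 71.7

Old-age dependency ratio: 13.2
Total dependency ratio: 71.7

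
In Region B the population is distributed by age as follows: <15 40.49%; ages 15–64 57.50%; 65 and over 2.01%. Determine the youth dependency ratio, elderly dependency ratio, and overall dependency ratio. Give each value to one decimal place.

Youth dependency ratio: 70.4
Old-age dependency ratio: 3.5
Total dependency ratio: 73.9

Youth dependency ratio = 40.49 / 57.50 × 100 = 70.4
Old-age dependency ratio = 2.01 / 57.50 × 100 = 3.5
Total dependency ratio = (40.49 + 2.01) / 57.50 × 100 = 42.50 / 57.50 × 100 = 73.9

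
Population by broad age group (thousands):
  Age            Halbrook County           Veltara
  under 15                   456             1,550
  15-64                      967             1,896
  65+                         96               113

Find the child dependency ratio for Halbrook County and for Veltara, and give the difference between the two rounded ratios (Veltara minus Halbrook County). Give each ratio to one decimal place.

Halbrook County: 456 / 967 × 100 = 47.2
Veltara: 1,550 / 1,896 × 100 = 81.8

Halbrook County: 47.2
Veltara: 81.8
Difference: +34.6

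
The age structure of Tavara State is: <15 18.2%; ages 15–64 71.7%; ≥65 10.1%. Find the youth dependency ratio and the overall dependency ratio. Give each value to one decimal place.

Youth dependency ratio = 18.2 / 71.7 × 100 = 25.4
Total dependency ratio = (18.2 + 10.1) / 71.7 × 100 = 28.3 / 71.7 × 100 = 39.5

Youth dependency ratio: 25.4
Total dependency ratio: 39.5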